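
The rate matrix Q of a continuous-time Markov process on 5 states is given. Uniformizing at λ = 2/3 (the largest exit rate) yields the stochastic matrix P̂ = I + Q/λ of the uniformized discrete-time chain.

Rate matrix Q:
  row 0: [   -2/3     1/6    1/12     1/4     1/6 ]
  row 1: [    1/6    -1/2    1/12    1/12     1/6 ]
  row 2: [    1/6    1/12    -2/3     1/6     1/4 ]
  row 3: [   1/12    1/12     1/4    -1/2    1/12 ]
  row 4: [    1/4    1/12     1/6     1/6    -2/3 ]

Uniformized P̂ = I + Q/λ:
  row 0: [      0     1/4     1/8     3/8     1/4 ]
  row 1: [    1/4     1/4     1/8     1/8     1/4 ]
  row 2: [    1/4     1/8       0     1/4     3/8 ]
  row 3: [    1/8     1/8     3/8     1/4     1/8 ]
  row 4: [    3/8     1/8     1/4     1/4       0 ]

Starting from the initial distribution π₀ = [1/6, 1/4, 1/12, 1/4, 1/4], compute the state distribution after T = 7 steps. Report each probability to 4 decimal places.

π = [0.1941, 0.1706, 0.1889, 0.2529, 0.1935]

t=0: π = [0.1667, 0.2500, 0.0833, 0.2500, 0.2500]
t=1: π = [0.2083, 0.1771, 0.2083, 0.2396, 0.1667]
t=2: π = [0.1888, 0.1732, 0.1797, 0.2539, 0.2044]
t=3: π = [0.1966, 0.1702, 0.1916, 0.2520, 0.1896]
t=4: π = [0.1931, 0.1709, 0.1877, 0.2533, 0.1950]
t=5: π = [0.1945, 0.1705, 0.1892, 0.2528, 0.1930]
t=6: π = [0.1939, 0.1706, 0.1887, 0.2530, 0.1938]
t=7: π = [0.1941, 0.1706, 0.1889, 0.2529, 0.1935]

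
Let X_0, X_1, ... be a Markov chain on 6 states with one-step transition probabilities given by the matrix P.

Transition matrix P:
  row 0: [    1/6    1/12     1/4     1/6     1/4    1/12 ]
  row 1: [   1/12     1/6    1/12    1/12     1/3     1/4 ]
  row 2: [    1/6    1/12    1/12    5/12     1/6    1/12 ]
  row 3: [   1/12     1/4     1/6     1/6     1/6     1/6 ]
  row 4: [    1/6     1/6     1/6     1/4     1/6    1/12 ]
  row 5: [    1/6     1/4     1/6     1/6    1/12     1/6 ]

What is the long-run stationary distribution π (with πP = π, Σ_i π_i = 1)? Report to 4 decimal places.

π = [0.1352, 0.1718, 0.1510, 0.2063, 0.1948, 0.1409]

Balance equations π_j = Σ_i π_i·P[i][j]:
  π_0 = 1/6·π_0 + 1/12·π_1 + 1/6·π_2 + 1/12·π_3 + 1/6·π_4 + 1/6·π_5
  π_1 = 1/12·π_0 + 1/6·π_1 + 1/12·π_2 + 1/4·π_3 + 1/6·π_4 + 1/4·π_5
  π_2 = 1/4·π_0 + 1/12·π_1 + 1/12·π_2 + 1/6·π_3 + 1/6·π_4 + 1/6·π_5
  π_3 = 1/6·π_0 + 1/12·π_1 + 5/12·π_2 + 1/6·π_3 + 1/4·π_4 + 1/6·π_5
  π_4 = 1/4·π_0 + 1/3·π_1 + 1/6·π_2 + 1/6·π_3 + 1/6·π_4 + 1/12·π_5
  normalize: π_0 + π_1 + π_2 + π_3 + π_4 + π_5 = 1
Solving the linear system gives exactly π = [35806/264919, 45501/264919, 40011/264919, 54665/264919, 51610/264919, 37326/264919].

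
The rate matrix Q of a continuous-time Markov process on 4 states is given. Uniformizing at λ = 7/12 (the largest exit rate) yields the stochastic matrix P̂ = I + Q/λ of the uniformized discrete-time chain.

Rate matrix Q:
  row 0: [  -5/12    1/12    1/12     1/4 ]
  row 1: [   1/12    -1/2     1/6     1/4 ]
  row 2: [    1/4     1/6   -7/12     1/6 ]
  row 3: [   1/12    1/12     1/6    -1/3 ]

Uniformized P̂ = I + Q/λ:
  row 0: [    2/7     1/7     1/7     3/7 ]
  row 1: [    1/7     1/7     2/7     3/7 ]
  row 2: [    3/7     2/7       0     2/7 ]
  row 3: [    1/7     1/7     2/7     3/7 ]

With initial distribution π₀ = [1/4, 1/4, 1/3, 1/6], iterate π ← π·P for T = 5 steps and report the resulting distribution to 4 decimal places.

π = [0.2322, 0.1709, 0.1964, 0.4005]

t=0: π = [0.2500, 0.2500, 0.3333, 0.1667]
t=1: π = [0.2738, 0.1905, 0.1548, 0.3810]
t=2: π = [0.2262, 0.1650, 0.2024, 0.4065]
t=3: π = [0.2330, 0.1718, 0.1956, 0.3997]
t=4: π = [0.2320, 0.1708, 0.1966, 0.4006]
t=5: π = [0.2322, 0.1709, 0.1964, 0.4005]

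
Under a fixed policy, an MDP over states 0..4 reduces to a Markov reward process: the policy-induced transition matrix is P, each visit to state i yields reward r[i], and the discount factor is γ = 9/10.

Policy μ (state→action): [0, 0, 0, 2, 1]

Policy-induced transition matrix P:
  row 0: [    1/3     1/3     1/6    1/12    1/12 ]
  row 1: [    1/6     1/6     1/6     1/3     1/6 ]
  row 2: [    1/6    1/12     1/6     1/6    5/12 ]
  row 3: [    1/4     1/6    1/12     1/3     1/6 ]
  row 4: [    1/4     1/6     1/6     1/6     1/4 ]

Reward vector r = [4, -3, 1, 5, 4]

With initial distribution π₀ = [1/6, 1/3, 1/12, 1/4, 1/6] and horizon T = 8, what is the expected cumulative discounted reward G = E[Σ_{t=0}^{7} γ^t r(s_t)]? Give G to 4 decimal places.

t=0: π = [0.1667, 0.3333, 0.0833, 0.2500, 0.1667], E[r] = 1.6667, γ^t·E[r] = 1.666667, running G = 1.666667
t=1: π = [0.2292, 0.1875, 0.1458, 0.2500, 0.1875], E[r] = 2.5000, γ^t·E[r] = 2.250000, running G = 3.916667
t=2: π = [0.2413, 0.1927, 0.1458, 0.2205, 0.1997], E[r] = 2.4340, γ^t·E[r] = 1.971563, running G = 5.888229
t=3: π = [0.2419, 0.1947, 0.1483, 0.2154, 0.1997], E[r] = 2.4074, γ^t·E[r] = 1.755000, running G = 7.643229
t=4: π = [0.2416, 0.1946, 0.1487, 0.2149, 0.2002], E[r] = 2.4063, γ^t·E[r] = 1.578804, running G = 9.222033
t=5: π = [0.2415, 0.1945, 0.1488, 0.2148, 0.2004], E[r] = 2.4068, γ^t·E[r] = 1.421162, running G = 10.643195
t=6: π = [0.2415, 0.1945, 0.1488, 0.2148, 0.2004], E[r] = 2.4068, γ^t·E[r] = 1.279069, running G = 11.922264
t=7: π = [0.2415, 0.1945, 0.1488, 0.2148, 0.2004], E[r] = 2.4068, γ^t·E[r] = 1.151159, running G = 13.073423

G = 13.0734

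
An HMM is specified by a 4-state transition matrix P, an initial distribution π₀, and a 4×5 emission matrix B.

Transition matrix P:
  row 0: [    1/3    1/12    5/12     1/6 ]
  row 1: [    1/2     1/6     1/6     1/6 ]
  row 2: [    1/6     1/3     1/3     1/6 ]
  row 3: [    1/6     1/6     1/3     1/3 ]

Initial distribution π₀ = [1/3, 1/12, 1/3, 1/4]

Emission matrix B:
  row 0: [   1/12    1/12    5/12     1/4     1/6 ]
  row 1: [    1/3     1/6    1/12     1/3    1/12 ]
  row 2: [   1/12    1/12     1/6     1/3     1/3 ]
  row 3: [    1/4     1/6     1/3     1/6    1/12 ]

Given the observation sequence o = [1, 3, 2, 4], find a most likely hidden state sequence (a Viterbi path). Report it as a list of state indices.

path = [2, 1, 0, 2]

t=0: δ = [2.778e-02, 1.389e-02, 2.778e-02, 4.167e-02]  (obs o_0=1)
t=1: δ = [2.315e-03, 3.086e-03, 4.630e-03, 2.315e-03]  ψ = [0, 2, 3, 3]  (obs o_1=3)
t=2: δ = [6.430e-04, 1.286e-04, 2.572e-04, 2.572e-04]  ψ = [1, 2, 2, 2]  (obs o_2=2)
t=3: δ = [3.572e-05, 7.144e-06, 8.931e-05, 8.931e-06]  ψ = [0, 2, 0, 0]  (obs o_3=4)
backtrack: best end state = 2; path = [2, 1, 0, 2]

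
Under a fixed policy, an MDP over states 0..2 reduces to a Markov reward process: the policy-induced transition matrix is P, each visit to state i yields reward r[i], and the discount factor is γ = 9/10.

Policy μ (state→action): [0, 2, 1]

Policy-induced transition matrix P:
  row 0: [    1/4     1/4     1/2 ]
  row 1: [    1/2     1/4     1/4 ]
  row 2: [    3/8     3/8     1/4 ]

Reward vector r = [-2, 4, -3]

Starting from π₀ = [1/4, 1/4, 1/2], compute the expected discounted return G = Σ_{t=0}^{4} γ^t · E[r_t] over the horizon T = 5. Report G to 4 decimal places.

G = -2.6969

t=0: π = [0.2500, 0.2500, 0.5000], E[r] = -1.0000, γ^t·E[r] = -1.000000, running G = -1.000000
t=1: π = [0.3750, 0.3125, 0.3125], E[r] = -0.4375, γ^t·E[r] = -0.393750, running G = -1.393750
t=2: π = [0.3672, 0.2891, 0.3438], E[r] = -0.6094, γ^t·E[r] = -0.493594, running G = -1.887344
t=3: π = [0.3652, 0.2930, 0.3418], E[r] = -0.5840, γ^t·E[r] = -0.425725, running G = -2.313068
t=4: π = [0.3660, 0.2927, 0.3413], E[r] = -0.5850, γ^t·E[r] = -0.383793, running G = -2.696861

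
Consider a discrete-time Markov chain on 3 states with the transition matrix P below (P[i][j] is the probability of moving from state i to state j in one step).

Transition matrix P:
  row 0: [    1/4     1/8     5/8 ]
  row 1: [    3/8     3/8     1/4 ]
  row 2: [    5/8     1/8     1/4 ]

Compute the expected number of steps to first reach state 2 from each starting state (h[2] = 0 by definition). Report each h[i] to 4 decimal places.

First-step conditioning: h[2] = 0; for i ≠ 2, h[i] = 1 + Σ_k P[i][k]·h[k].
  h[0] = 1 + 1/4·h[0] + 1/8·h[1]
  h[1] = 1 + 3/8·h[0] + 3/8·h[1]
Solving the 2×2 linear system over states ≠ 2 gives exactly h = [16/9, 8/3, 0] (h[2] = 0 is the target).

h = [1.7778, 2.6667, 0.0000]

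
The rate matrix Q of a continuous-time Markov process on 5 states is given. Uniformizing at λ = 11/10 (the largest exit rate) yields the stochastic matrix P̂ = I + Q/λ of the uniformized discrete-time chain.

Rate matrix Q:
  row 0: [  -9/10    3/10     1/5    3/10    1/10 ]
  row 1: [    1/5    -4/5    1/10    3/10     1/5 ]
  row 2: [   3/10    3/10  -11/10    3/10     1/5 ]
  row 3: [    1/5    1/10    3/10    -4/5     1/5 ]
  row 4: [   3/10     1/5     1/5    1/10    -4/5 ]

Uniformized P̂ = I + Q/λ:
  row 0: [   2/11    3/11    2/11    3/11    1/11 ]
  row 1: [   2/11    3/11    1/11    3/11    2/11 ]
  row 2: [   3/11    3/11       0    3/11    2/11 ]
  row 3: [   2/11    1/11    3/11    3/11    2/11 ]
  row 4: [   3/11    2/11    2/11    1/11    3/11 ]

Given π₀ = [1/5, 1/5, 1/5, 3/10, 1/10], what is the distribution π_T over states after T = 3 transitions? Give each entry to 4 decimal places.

π = [0.2124, 0.2126, 0.1559, 0.2403, 0.1788]

t=0: π = [0.2000, 0.2000, 0.2000, 0.3000, 0.1000]
t=1: π = [0.2091, 0.2091, 0.1545, 0.2545, 0.1727]
t=2: π = [0.2116, 0.2107, 0.1579, 0.2413, 0.1785]
t=3: π = [0.2124, 0.2126, 0.1559, 0.2403, 0.1788]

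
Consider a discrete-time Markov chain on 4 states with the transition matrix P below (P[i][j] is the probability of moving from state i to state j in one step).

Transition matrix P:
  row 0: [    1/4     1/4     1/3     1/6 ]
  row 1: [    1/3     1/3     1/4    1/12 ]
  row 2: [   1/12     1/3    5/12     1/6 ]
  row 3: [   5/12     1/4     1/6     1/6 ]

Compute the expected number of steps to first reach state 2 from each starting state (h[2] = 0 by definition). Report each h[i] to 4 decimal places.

First-step conditioning: h[2] = 0; for i ≠ 2, h[i] = 1 + Σ_k P[i][k]·h[k].
  h[0] = 1 + 1/4·h[0] + 1/4·h[1] + 1/6·h[3]
  h[1] = 1 + 1/3·h[0] + 1/3·h[1] + 1/12·h[3]
  h[3] = 1 + 5/12·h[0] + 1/4·h[1] + 1/6·h[3]
Solving the 3×3 linear system over states ≠ 2 gives exactly h = [792/227, 852/227, 0, 924/227] (h[2] = 0 is the target).

h = [3.4890, 3.7533, 0.0000, 4.0705]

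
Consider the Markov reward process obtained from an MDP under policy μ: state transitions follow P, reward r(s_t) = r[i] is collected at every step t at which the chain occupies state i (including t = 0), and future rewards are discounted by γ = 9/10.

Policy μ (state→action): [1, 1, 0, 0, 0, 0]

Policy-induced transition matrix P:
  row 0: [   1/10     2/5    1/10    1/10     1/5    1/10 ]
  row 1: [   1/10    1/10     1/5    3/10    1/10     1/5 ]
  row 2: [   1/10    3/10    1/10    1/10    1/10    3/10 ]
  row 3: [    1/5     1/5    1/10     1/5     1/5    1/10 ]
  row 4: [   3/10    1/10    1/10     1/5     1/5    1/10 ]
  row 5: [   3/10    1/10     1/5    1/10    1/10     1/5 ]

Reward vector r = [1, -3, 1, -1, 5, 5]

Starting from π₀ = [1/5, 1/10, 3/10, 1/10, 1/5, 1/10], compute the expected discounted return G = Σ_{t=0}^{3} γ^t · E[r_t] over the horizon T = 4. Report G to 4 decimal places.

t=0: π = [0.2000, 0.1000, 0.3000, 0.1000, 0.2000, 0.1000], E[r] = 1.6000, γ^t·E[r] = 1.600000, running G = 1.600000
t=1: π = [0.1700, 0.2300, 0.1200, 0.1500, 0.1500, 0.1800], E[r] = 1.1000, γ^t·E[r] = 0.990000, running G = 2.590000
t=2: π = [0.1810, 0.1900, 0.1410, 0.1760, 0.1470, 0.1650], E[r] = 1.1360, γ^t·E[r] = 0.920160, running G = 3.510160
t=3: π = [0.1800, 0.2001, 0.1355, 0.1703, 0.1504, 0.1637], E[r] = 1.1154, γ^t·E[r] = 0.813127, running G = 4.323287

G = 4.3233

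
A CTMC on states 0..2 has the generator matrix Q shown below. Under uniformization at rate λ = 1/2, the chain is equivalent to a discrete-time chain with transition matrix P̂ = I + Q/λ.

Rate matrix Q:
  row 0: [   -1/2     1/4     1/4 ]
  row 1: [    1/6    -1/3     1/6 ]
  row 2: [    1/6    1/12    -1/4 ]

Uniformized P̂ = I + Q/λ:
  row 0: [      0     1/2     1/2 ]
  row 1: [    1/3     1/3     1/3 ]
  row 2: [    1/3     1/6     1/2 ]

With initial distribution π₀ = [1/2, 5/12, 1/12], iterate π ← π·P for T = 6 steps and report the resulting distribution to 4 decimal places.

π = [0.2503, 0.2998, 0.4499]

t=0: π = [0.5000, 0.4167, 0.0833]
t=1: π = [0.1667, 0.4028, 0.4306]
t=2: π = [0.2778, 0.2894, 0.4329]
t=3: π = [0.2407, 0.3075, 0.4518]
t=4: π = [0.2531, 0.2982, 0.4488]
t=5: π = [0.2490, 0.3007, 0.4503]
t=6: π = [0.2503, 0.2998, 0.4499]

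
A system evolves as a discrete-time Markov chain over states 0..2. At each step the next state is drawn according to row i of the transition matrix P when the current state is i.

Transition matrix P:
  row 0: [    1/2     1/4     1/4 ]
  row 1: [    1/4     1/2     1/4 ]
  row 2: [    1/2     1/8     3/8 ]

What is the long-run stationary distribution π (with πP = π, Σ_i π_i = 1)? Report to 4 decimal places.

Balance equations π_j = Σ_i π_i·P[i][j]:
  π_0 = 1/2·π_0 + 1/4·π_1 + 1/2·π_2
  π_1 = 1/4·π_0 + 1/2·π_1 + 1/8·π_2
  normalize: π_0 + π_1 + π_2 = 1
Solving the linear system gives exactly π = [3/7, 2/7, 2/7].

π = [0.4286, 0.2857, 0.2857]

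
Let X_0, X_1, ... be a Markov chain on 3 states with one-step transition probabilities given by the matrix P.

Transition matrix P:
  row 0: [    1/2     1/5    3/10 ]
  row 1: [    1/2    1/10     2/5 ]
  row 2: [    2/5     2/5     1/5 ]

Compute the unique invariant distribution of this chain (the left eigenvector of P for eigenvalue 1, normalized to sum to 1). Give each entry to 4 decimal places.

Balance equations π_j = Σ_i π_i·P[i][j]:
  π_0 = 1/2·π_0 + 1/2·π_1 + 2/5·π_2
  π_1 = 1/5·π_0 + 1/10·π_1 + 2/5·π_2
  normalize: π_0 + π_1 + π_2 = 1
Solving the linear system gives exactly π = [8/17, 4/17, 5/17].

π = [0.4706, 0.2353, 0.2941]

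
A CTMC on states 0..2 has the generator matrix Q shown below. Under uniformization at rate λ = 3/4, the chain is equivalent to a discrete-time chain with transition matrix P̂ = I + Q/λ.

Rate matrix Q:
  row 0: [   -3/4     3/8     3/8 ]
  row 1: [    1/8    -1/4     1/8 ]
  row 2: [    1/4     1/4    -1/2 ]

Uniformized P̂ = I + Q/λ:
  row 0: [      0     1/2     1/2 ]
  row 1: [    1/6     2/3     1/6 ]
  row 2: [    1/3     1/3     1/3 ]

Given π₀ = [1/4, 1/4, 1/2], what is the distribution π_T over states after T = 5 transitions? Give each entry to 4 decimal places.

t=0: π = [0.2500, 0.2500, 0.5000]
t=1: π = [0.2083, 0.4583, 0.3333]
t=2: π = [0.1875, 0.5208, 0.2917]
t=3: π = [0.1840, 0.5382, 0.2778]
t=4: π = [0.1823, 0.5434, 0.2743]
t=5: π = [0.1820, 0.5448, 0.2731]

π = [0.1820, 0.5448, 0.2731]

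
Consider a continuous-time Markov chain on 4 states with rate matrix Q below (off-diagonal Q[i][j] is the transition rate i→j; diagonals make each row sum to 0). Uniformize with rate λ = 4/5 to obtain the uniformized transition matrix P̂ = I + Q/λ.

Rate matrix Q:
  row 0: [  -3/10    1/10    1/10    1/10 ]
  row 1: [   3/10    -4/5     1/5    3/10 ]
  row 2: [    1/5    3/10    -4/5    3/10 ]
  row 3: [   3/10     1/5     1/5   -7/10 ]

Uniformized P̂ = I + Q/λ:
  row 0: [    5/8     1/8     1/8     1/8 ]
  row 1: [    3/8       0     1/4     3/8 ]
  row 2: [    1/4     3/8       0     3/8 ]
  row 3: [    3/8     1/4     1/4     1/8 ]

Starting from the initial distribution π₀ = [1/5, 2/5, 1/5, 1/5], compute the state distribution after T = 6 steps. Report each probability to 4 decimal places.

π = [0.4744, 0.1679, 0.1526, 0.2051]

t=0: π = [0.2000, 0.4000, 0.2000, 0.2000]
t=1: π = [0.4000, 0.1500, 0.1750, 0.2750]
t=2: π = [0.4531, 0.1844, 0.1563, 0.2063]
t=3: π = [0.4688, 0.1668, 0.1543, 0.2102]
t=4: π = [0.4729, 0.1690, 0.1528, 0.2053]
t=5: π = [0.4741, 0.1677, 0.1527, 0.2055]
t=6: π = [0.4744, 0.1679, 0.1526, 0.2051]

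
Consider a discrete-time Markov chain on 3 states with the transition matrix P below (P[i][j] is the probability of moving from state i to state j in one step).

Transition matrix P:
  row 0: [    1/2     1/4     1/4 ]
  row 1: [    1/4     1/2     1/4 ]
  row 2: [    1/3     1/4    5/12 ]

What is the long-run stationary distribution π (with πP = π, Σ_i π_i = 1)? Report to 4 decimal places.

Balance equations π_j = Σ_i π_i·P[i][j]:
  π_0 = 1/2·π_0 + 1/4·π_1 + 1/3·π_2
  π_1 = 1/4·π_0 + 1/2·π_1 + 1/4·π_2
  normalize: π_0 + π_1 + π_2 = 1
Solving the linear system gives exactly π = [11/30, 1/3, 3/10].

π = [0.3667, 0.3333, 0.3000]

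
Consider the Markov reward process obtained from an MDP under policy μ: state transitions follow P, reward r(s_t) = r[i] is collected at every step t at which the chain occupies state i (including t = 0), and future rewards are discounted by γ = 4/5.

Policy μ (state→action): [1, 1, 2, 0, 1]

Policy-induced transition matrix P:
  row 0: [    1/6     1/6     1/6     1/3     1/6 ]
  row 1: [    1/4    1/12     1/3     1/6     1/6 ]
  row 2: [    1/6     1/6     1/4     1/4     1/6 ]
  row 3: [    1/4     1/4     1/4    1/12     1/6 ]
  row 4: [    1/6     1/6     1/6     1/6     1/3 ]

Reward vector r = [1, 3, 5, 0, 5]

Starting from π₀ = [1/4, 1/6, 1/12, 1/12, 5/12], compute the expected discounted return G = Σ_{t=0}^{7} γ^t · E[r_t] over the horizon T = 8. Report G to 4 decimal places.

G = 12.3287

t=0: π = [0.2500, 0.1667, 0.0833, 0.0833, 0.4167], E[r] = 3.2500, γ^t·E[r] = 3.250000, running G = 3.250000
t=1: π = [0.1875, 0.1597, 0.2083, 0.2083, 0.2361], E[r] = 2.8889, γ^t·E[r] = 2.311111, running G = 5.561111
t=2: π = [0.1973, 0.1707, 0.2280, 0.1979, 0.2060], E[r] = 2.8796, γ^t·E[r] = 1.842963, running G = 7.404074
t=3: π = [0.1974, 0.1689, 0.2306, 0.2021, 0.2010], E[r] = 2.8623, γ^t·E[r] = 1.465481, running G = 8.869556
t=4: π = [0.1976, 0.1694, 0.2309, 0.2019, 0.2002], E[r] = 2.8611, γ^t·E[r] = 1.171905, running G = 10.041460
t=5: π = [0.1976, 0.1694, 0.2310, 0.2020, 0.2000], E[r] = 2.8607, γ^t·E[r] = 0.937410, running G = 10.978870
t=6: π = [0.1976, 0.1694, 0.2310, 0.2020, 0.2000], E[r] = 2.8607, γ^t·E[r] = 0.749912, running G = 11.728782
t=7: π = [0.1976, 0.1694, 0.2310, 0.2020, 0.2000], E[r] = 2.8607, γ^t·E[r] = 0.599928, running G = 12.328710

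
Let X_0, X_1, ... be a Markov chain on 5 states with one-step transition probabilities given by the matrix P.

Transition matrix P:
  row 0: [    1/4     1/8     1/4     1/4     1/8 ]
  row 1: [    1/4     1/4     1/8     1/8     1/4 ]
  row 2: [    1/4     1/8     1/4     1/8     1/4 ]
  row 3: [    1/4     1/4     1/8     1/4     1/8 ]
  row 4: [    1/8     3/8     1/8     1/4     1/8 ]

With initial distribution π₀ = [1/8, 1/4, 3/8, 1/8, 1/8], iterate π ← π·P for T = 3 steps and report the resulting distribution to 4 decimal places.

t=0: π = [0.1250, 0.2500, 0.3750, 0.1250, 0.1250]
t=1: π = [0.2344, 0.2031, 0.1875, 0.1719, 0.2031]
t=2: π = [0.2246, 0.2227, 0.1777, 0.2012, 0.1738]
t=3: π = [0.2283, 0.2214, 0.1753, 0.2000, 0.1750]

π = [0.2283, 0.2214, 0.1753, 0.2000, 0.1750]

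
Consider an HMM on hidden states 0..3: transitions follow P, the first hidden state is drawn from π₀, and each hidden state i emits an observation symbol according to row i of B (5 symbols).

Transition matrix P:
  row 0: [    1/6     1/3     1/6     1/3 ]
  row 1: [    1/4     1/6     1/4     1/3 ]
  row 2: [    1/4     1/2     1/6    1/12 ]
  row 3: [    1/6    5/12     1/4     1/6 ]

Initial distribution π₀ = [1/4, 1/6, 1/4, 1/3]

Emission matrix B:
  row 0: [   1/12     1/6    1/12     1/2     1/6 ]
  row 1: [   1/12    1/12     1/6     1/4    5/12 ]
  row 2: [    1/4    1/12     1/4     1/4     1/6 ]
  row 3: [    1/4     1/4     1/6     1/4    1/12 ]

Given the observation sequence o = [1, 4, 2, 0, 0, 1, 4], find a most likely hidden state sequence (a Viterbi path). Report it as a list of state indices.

t=0: δ = [4.167e-02, 1.389e-02, 2.083e-02, 8.333e-02]  (obs o_0=1)
t=1: δ = [2.315e-03, 1.447e-02, 3.472e-03, 1.157e-03]  ψ = [3, 3, 3, 0]  (obs o_1=4)
t=2: δ = [3.014e-04, 4.019e-04, 9.042e-04, 8.038e-04]  ψ = [1, 1, 1, 1]  (obs o_2=2)
t=3: δ = [1.884e-05, 3.768e-05, 5.023e-05, 3.349e-05]  ψ = [2, 2, 3, 1]  (obs o_3=0)
t=4: δ = [1.047e-06, 2.093e-06, 2.355e-06, 3.140e-06]  ψ = [2, 2, 1, 1]  (obs o_4=0)
t=5: δ = [9.811e-08, 1.090e-07, 6.541e-08, 1.744e-07]  ψ = [2, 3, 3, 1]  (obs o_5=1)
t=6: δ = [4.845e-09, 3.028e-08, 7.268e-09, 3.028e-09]  ψ = [3, 3, 3, 1]  (obs o_6=4)
backtrack: best end state = 1; path = [3, 1, 3, 2, 1, 3, 1]

path = [3, 1, 3, 2, 1, 3, 1]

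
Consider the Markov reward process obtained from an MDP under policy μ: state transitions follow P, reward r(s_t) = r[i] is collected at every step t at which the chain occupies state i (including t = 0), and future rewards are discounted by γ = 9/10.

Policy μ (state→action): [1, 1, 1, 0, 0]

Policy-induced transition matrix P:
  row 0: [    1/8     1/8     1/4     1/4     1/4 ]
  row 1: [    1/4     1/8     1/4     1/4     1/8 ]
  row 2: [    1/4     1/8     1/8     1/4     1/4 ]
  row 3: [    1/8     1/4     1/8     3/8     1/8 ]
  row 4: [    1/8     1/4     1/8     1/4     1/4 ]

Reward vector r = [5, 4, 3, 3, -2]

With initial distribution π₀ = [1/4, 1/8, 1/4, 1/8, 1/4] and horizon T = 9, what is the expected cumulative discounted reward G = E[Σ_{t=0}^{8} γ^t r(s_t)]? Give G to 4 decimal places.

t=0: π = [0.2500, 0.1250, 0.2500, 0.1250, 0.2500], E[r] = 2.3750, γ^t·E[r] = 2.375000, running G = 2.375000
t=1: π = [0.1719, 0.1719, 0.1719, 0.2656, 0.2188], E[r] = 2.4219, γ^t·E[r] = 2.179688, running G = 4.554688
t=2: π = [0.1680, 0.1855, 0.1680, 0.2832, 0.1953], E[r] = 2.5449, γ^t·E[r] = 2.061387, running G = 6.616074
t=3: π = [0.1692, 0.1848, 0.1692, 0.2854, 0.1914], E[r] = 2.5662, γ^t·E[r] = 1.870732, running G = 8.486806
t=4: π = [0.1693, 0.1846, 0.1693, 0.2857, 0.1912], E[r] = 2.5670, γ^t·E[r] = 1.684200, running G = 10.171006
t=5: π = [0.1692, 0.1846, 0.1692, 0.2857, 0.1912], E[r] = 2.5670, γ^t·E[r] = 1.515786, running G = 11.686792
t=6: π = [0.1692, 0.1846, 0.1692, 0.2857, 0.1912], E[r] = 2.5670, γ^t·E[r] = 1.364224, running G = 13.051016
t=7: π = [0.1692, 0.1846, 0.1692, 0.2857, 0.1912], E[r] = 2.5670, γ^t·E[r] = 1.227804, running G = 14.278820
t=8: π = [0.1692, 0.1846, 0.1692, 0.2857, 0.1912], E[r] = 2.5670, γ^t·E[r] = 1.105024, running G = 15.383843

G = 15.3838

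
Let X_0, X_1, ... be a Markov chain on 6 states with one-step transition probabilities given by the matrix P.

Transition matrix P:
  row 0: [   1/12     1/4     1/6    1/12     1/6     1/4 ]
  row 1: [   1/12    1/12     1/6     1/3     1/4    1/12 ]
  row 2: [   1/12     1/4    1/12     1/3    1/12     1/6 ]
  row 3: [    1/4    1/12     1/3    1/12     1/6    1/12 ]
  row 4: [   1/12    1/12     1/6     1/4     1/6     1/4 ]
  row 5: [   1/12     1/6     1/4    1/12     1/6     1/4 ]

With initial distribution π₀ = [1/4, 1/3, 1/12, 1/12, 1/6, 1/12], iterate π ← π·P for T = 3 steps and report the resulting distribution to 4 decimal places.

t=0: π = [0.2500, 0.3333, 0.0833, 0.0833, 0.1667, 0.0833]
t=1: π = [0.0972, 0.1458, 0.1806, 0.2153, 0.1875, 0.1736]
t=2: π = [0.1192, 0.1441, 0.2020, 0.1962, 0.1638, 0.1748]
t=3: π = [0.1160, 0.1514, 0.1971, 0.1971, 0.1618, 0.1765]

π = [0.1160, 0.1514, 0.1971, 0.1971, 0.1618, 0.1765]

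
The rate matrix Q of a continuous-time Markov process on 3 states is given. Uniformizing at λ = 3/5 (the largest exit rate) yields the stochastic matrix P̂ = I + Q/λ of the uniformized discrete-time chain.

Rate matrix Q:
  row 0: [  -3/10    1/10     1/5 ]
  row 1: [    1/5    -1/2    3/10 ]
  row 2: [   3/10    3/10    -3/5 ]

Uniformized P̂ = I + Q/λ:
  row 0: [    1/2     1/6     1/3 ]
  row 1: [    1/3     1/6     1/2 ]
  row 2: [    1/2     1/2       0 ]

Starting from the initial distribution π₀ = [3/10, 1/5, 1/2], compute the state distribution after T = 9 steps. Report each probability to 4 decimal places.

t=0: π = [0.3000, 0.2000, 0.5000]
t=1: π = [0.4667, 0.3333, 0.2000]
t=2: π = [0.4444, 0.2333, 0.3222]
t=3: π = [0.4611, 0.2741, 0.2648]
t=4: π = [0.4543, 0.2549, 0.2907]
t=5: π = [0.4575, 0.2636, 0.2789]
t=6: π = [0.4561, 0.2596, 0.2843]
t=7: π = [0.4567, 0.2614, 0.2818]
t=8: π = [0.4564, 0.2606, 0.2830]
t=9: π = [0.4566, 0.2610, 0.2824]

π = [0.4566, 0.2610, 0.2824]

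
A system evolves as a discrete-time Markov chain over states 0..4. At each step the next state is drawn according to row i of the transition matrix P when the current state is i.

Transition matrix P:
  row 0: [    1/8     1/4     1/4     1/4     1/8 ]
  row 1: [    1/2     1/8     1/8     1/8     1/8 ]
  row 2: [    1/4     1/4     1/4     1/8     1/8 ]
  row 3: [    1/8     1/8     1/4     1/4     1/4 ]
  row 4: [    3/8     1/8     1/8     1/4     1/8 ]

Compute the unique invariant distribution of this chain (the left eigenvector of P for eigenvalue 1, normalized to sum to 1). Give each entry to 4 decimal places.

Balance equations π_j = Σ_i π_i·P[i][j]:
  π_0 = 1/8·π_0 + 1/2·π_1 + 1/4·π_2 + 1/8·π_3 + 3/8·π_4
  π_1 = 1/4·π_0 + 1/8·π_1 + 1/4·π_2 + 1/8·π_3 + 1/8·π_4
  π_2 = 1/4·π_0 + 1/8·π_1 + 1/4·π_2 + 1/4·π_3 + 1/8·π_4
  π_3 = 1/4·π_0 + 1/8·π_1 + 1/8·π_2 + 1/4·π_3 + 1/4·π_4
  normalize: π_0 + π_1 + π_2 + π_3 + π_4 = 1
Solving the linear system gives exactly π = [389/1512, 277/1512, 5/24, 38/189, 227/1512].

π = [0.2573, 0.1832, 0.2083, 0.2011, 0.1501]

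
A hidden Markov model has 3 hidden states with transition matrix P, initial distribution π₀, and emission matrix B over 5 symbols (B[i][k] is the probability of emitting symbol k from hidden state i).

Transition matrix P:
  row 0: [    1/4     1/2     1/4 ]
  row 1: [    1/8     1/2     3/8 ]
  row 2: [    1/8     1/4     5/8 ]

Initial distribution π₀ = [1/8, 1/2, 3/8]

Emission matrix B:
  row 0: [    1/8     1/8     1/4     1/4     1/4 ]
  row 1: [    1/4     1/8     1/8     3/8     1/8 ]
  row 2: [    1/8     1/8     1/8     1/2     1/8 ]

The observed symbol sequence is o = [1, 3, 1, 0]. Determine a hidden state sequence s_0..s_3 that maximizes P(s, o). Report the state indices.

path = [1, 1, 1, 1]

t=0: δ = [1.562e-02, 6.250e-02, 4.688e-02]  (obs o_0=1)
t=1: δ = [1.953e-03, 1.172e-02, 1.465e-02]  ψ = [1, 1, 2]  (obs o_1=3)
t=2: δ = [2.289e-04, 7.324e-04, 1.144e-03]  ψ = [2, 1, 2]  (obs o_2=1)
t=3: δ = [1.788e-05, 9.155e-05, 8.941e-05]  ψ = [2, 1, 2]  (obs o_3=0)
backtrack: best end state = 1; path = [1, 1, 1, 1]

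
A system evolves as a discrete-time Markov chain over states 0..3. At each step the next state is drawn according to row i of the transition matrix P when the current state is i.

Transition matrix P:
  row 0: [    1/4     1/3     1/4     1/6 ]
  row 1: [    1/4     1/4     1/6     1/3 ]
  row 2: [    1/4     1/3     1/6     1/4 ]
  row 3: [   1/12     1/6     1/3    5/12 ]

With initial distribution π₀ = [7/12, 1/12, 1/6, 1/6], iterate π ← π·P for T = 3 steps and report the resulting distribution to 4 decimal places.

t=0: π = [0.5833, 0.0833, 0.1667, 0.1667]
t=1: π = [0.2222, 0.2986, 0.2431, 0.2361]
t=2: π = [0.2106, 0.2691, 0.2245, 0.2957]
t=3: π = [0.2007, 0.2616, 0.2335, 0.3042]

π = [0.2007, 0.2616, 0.2335, 0.3042]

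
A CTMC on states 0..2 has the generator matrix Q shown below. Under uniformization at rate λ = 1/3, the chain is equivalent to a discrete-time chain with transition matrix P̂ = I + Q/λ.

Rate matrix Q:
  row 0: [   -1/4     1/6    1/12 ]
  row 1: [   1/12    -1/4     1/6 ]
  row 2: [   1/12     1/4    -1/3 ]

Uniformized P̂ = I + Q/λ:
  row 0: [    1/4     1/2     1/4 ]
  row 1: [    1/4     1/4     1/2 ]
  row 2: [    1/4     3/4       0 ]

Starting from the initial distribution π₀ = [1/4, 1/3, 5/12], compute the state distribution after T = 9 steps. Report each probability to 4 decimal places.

t=0: π = [0.2500, 0.3333, 0.4167]
t=1: π = [0.2500, 0.5208, 0.2292]
t=2: π = [0.2500, 0.4271, 0.3229]
t=3: π = [0.2500, 0.4740, 0.2760]
t=4: π = [0.2500, 0.4505, 0.2995]
t=5: π = [0.2500, 0.4622, 0.2878]
t=6: π = [0.2500, 0.4564, 0.2936]
t=7: π = [0.2500, 0.4593, 0.2907]
t=8: π = [0.2500, 0.4578, 0.2922]
t=9: π = [0.2500, 0.4586, 0.2914]

π = [0.2500, 0.4586, 0.2914]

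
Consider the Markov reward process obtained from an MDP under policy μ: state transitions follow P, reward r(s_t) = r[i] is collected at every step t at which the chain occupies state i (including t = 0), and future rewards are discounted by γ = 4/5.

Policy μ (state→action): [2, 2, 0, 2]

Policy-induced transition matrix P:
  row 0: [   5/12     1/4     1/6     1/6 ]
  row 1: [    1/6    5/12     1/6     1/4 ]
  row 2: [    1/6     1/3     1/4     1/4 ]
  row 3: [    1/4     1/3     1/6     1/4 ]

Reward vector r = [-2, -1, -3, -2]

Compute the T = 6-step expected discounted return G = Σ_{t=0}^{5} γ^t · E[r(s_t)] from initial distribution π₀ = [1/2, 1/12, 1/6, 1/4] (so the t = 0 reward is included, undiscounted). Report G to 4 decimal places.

G = -7.0733

t=0: π = [0.5000, 0.0833, 0.1667, 0.2500], E[r] = -2.0833, γ^t·E[r] = -2.083333, running G = -2.083333
t=1: π = [0.3125, 0.2986, 0.1806, 0.2083], E[r] = -1.8819, γ^t·E[r] = -1.505556, running G = -3.588889
t=2: π = [0.2622, 0.3322, 0.1817, 0.2240], E[r] = -1.8495, γ^t·E[r] = -1.183704, running G = -4.772593
t=3: π = [0.2509, 0.3392, 0.1818, 0.2282], E[r] = -1.8426, γ^t·E[r] = -0.943432, running G = -5.716025
t=4: π = [0.2484, 0.3407, 0.1818, 0.2291], E[r] = -1.8411, γ^t·E[r] = -0.754125, running G = -6.470150
t=5: π = [0.2479, 0.3410, 0.1818, 0.2293], E[r] = -1.8408, γ^t·E[r] = -0.603191, running G = -7.073341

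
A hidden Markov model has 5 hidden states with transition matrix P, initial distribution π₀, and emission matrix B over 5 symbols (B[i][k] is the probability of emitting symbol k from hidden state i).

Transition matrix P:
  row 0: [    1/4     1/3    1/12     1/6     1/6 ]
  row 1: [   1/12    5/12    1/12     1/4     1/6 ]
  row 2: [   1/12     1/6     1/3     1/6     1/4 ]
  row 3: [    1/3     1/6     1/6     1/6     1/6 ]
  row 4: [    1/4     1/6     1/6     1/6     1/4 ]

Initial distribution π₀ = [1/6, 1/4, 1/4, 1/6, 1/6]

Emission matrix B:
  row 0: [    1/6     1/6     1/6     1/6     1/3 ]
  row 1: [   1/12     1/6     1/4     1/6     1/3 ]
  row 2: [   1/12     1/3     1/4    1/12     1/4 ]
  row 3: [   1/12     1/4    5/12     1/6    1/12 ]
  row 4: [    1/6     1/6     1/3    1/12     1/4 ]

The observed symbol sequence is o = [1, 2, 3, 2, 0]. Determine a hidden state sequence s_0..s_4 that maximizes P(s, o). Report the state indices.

t=0: δ = [2.778e-02, 4.167e-02, 8.333e-02, 4.167e-02, 2.778e-02]  (obs o_0=1)
t=1: δ = [2.315e-03, 4.340e-03, 6.944e-03, 5.787e-03, 6.944e-03]  ψ = [3, 1, 2, 2, 2]  (obs o_1=2)
t=2: δ = [3.215e-04, 3.014e-04, 1.929e-04, 1.929e-04, 1.447e-04]  ψ = [3, 1, 2, 2, 2]  (obs o_2=3)
t=3: δ = [1.340e-05, 3.140e-05, 1.608e-05, 3.140e-05, 1.786e-05]  ψ = [0, 1, 2, 1, 0]  (obs o_3=2)
t=4: δ = [1.744e-06, 1.090e-06, 4.465e-07, 6.541e-07, 8.721e-07]  ψ = [3, 1, 2, 1, 1]  (obs o_4=0)
backtrack: best end state = 0; path = [1, 1, 1, 3, 0]

path = [1, 1, 1, 3, 0]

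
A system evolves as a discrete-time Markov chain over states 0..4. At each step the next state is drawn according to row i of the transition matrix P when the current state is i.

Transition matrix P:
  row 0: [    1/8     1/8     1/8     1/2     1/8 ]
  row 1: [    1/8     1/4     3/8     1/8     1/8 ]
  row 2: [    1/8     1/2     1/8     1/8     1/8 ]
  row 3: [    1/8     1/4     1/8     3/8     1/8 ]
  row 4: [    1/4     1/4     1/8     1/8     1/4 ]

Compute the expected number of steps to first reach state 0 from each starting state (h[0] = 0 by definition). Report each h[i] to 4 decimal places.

h = [0.0000, 7.0000, 7.0000, 7.0000, 6.0000]

First-step conditioning: h[0] = 0; for i ≠ 0, h[i] = 1 + Σ_k P[i][k]·h[k].
  h[1] = 1 + 1/4·h[1] + 3/8·h[2] + 1/8·h[3] + 1/8·h[4]
  h[2] = 1 + 1/2·h[1] + 1/8·h[2] + 1/8·h[3] + 1/8·h[4]
  h[3] = 1 + 1/4·h[1] + 1/8·h[2] + 3/8·h[3] + 1/8·h[4]
  h[4] = 1 + 1/4·h[1] + 1/8·h[2] + 1/8·h[3] + 1/4·h[4]
Solving the 4×4 linear system over states ≠ 0 gives exactly h = [0, 7, 7, 7, 6] (h[0] = 0 is the target).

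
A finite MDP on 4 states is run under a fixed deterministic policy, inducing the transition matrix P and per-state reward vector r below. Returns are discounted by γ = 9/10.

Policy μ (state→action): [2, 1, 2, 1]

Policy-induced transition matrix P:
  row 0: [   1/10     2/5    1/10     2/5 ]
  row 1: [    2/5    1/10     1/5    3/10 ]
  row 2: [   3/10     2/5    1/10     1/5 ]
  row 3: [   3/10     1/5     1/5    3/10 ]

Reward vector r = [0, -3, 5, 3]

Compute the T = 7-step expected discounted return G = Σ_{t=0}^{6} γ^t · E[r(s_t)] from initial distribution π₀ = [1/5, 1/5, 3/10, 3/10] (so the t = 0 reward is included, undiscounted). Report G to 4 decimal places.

G = 5.6294

t=0: π = [0.2000, 0.2000, 0.3000, 0.3000], E[r] = 1.8000, γ^t·E[r] = 1.800000, running G = 1.800000
t=1: π = [0.2800, 0.2800, 0.1500, 0.2900], E[r] = 0.7800, γ^t·E[r] = 0.702000, running G = 2.502000
t=2: π = [0.2720, 0.2580, 0.1570, 0.3130], E[r] = 0.9500, γ^t·E[r] = 0.769500, running G = 3.271500
t=3: π = [0.2714, 0.2600, 0.1571, 0.3115], E[r] = 0.9400, γ^t·E[r] = 0.685260, running G = 3.956760
t=4: π = [0.2717, 0.2597, 0.1572, 0.3114], E[r] = 0.9409, γ^t·E[r] = 0.617351, running G = 4.574111
t=5: π = [0.2716, 0.2598, 0.1571, 0.3115], E[r] = 0.9405, γ^t·E[r] = 0.555370, running G = 5.129481
t=6: π = [0.2717, 0.2598, 0.1571, 0.3115], E[r] = 0.9407, γ^t·E[r] = 0.499917, running G = 5.629398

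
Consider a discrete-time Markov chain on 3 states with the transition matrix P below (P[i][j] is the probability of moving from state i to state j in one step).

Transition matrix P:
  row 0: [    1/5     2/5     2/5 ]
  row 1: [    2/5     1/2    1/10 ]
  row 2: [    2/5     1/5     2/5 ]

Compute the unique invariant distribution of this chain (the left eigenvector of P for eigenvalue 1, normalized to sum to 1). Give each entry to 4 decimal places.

Balance equations π_j = Σ_i π_i·P[i][j]:
  π_0 = 1/5·π_0 + 2/5·π_1 + 2/5·π_2
  π_1 = 2/5·π_0 + 1/2·π_1 + 1/5·π_2
  normalize: π_0 + π_1 + π_2 = 1
Solving the linear system gives exactly π = [1/3, 8/21, 2/7].

π = [0.3333, 0.3810, 0.2857]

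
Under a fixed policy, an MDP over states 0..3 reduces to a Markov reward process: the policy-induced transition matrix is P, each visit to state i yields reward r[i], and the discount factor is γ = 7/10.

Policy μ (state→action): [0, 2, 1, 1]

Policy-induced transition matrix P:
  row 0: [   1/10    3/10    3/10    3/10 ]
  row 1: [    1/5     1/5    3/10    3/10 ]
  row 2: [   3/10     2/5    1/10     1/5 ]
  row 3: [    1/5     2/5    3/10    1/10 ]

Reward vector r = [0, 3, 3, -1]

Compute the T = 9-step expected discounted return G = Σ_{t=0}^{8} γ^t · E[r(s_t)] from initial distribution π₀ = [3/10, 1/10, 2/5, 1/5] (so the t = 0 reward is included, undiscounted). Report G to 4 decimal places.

G = 4.5425

t=0: π = [0.3000, 0.1000, 0.4000, 0.2000], E[r] = 1.3000, γ^t·E[r] = 1.300000, running G = 1.300000
t=1: π = [0.2100, 0.3500, 0.2200, 0.2200], E[r] = 1.4900, γ^t·E[r] = 1.043000, running G = 2.343000
t=2: π = [0.2010, 0.3090, 0.2560, 0.2340], E[r] = 1.4610, γ^t·E[r] = 0.715890, running G = 3.058890
t=3: π = [0.2055, 0.3181, 0.2488, 0.2276], E[r] = 1.4731, γ^t·E[r] = 0.505273, running G = 3.564163
t=4: π = [0.2043, 0.3158, 0.2502, 0.2296], E[r] = 1.4686, γ^t·E[r] = 0.352613, running G = 3.916777
t=5: π = [0.2046, 0.3164, 0.2500, 0.2291], E[r] = 1.4700, γ^t·E[r] = 0.247063, running G = 4.163840
t=6: π = [0.2045, 0.3163, 0.2500, 0.2292], E[r] = 1.4696, γ^t·E[r] = 0.172899, running G = 4.336739
t=7: π = [0.2045, 0.3163, 0.2500, 0.2292], E[r] = 1.4697, γ^t·E[r] = 0.121037, running G = 4.457776
t=8: π = [0.2045, 0.3163, 0.2500, 0.2292], E[r] = 1.4697, γ^t·E[r] = 0.084725, running G = 4.542501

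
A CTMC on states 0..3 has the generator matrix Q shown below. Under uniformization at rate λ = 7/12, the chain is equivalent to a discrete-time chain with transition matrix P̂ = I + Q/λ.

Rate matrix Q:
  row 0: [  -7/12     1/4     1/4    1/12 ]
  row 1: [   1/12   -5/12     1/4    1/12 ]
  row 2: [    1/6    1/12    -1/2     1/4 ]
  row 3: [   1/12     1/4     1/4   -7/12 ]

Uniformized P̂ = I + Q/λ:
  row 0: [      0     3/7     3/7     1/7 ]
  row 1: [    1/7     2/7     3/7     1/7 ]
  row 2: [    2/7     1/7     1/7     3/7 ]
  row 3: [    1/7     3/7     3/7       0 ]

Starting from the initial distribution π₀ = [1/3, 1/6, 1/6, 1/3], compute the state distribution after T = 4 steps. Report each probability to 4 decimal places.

t=0: π = [0.3333, 0.1667, 0.1667, 0.3333]
t=1: π = [0.1190, 0.3571, 0.3810, 0.1429]
t=2: π = [0.1803, 0.2687, 0.3197, 0.2313]
t=3: π = [0.1628, 0.2988, 0.3372, 0.2012]
t=4: π = [0.1678, 0.2895, 0.3322, 0.2105]

π = [0.1678, 0.2895, 0.3322, 0.2105]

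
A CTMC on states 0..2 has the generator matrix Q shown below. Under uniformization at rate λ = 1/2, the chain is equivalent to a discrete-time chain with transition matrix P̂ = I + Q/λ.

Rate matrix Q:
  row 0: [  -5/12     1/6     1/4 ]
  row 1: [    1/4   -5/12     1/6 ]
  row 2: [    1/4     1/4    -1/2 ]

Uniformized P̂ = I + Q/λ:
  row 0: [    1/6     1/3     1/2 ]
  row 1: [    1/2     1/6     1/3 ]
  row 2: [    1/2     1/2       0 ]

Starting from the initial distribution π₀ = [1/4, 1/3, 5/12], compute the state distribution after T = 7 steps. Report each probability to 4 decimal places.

π = [0.3751, 0.3283, 0.2966]

t=0: π = [0.2500, 0.3333, 0.4167]
t=1: π = [0.4167, 0.3472, 0.2361]
t=2: π = [0.3611, 0.3148, 0.3241]
t=3: π = [0.3796, 0.3349, 0.2855]
t=4: π = [0.3735, 0.3251, 0.3014]
t=5: π = [0.3755, 0.3294, 0.2951]
t=6: π = [0.3748, 0.3276, 0.2976]
t=7: π = [0.3751, 0.3283, 0.2966]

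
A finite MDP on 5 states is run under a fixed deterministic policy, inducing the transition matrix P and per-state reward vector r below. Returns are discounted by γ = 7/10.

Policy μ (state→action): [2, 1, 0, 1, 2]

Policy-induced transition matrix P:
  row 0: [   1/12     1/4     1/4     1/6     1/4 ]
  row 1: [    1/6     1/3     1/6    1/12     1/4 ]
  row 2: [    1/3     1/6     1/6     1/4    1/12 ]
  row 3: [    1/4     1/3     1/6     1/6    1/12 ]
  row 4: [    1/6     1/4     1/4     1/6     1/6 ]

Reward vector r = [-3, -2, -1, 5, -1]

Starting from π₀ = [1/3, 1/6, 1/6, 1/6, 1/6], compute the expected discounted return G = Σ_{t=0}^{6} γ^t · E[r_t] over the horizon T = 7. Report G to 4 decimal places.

G = -2.2189

t=0: π = [0.3333, 0.1667, 0.1667, 0.1667, 0.1667], E[r] = -0.8333, γ^t·E[r] = -0.833333, running G = -0.833333
t=1: π = [0.1806, 0.2639, 0.2083, 0.1667, 0.1806], E[r] = -0.6250, γ^t·E[r] = -0.437500, running G = -1.270833
t=2: π = [0.2002, 0.2685, 0.1968, 0.1620, 0.1725], E[r] = -0.6968, γ^t·E[r] = -0.341412, running G = -1.612245
t=3: π = [0.1963, 0.2695, 0.1977, 0.1607, 0.1758], E[r] = -0.6979, γ^t·E[r] = -0.239385, running G = -1.851631
t=4: π = [0.1967, 0.2694, 0.1977, 0.1607, 0.1756], E[r] = -0.6986, γ^t·E[r] = -0.167724, running G = -2.019355
t=5: π = [0.1966, 0.2694, 0.1977, 0.1607, 0.1756], E[r] = -0.6984, γ^t·E[r] = -0.117387, running G = -2.136742
t=6: π = [0.1966, 0.2694, 0.1977, 0.1607, 0.1756], E[r] = -0.6984, γ^t·E[r] = -0.082171, running G = -2.218914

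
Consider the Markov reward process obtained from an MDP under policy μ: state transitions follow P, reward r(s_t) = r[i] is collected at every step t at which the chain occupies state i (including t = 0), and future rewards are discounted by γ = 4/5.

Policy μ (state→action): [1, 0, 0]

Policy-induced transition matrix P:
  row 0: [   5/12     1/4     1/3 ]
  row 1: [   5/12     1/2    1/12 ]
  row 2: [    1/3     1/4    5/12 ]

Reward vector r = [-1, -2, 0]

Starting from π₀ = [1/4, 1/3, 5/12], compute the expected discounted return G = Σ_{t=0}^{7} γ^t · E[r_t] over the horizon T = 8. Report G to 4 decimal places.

G = -4.2591

t=0: π = [0.2500, 0.3333, 0.4167], E[r] = -0.9167, γ^t·E[r] = -0.916667, running G = -0.916667
t=1: π = [0.3819, 0.3333, 0.2847], E[r] = -1.0486, γ^t·E[r] = -0.838889, running G = -1.755556
t=2: π = [0.3929, 0.3333, 0.2737], E[r] = -1.0596, γ^t·E[r] = -0.678148, running G = -2.433704
t=3: π = [0.3939, 0.3333, 0.2728], E[r] = -1.0605, γ^t·E[r] = -0.542988, running G = -2.976691
t=4: π = [0.3939, 0.3333, 0.2727], E[r] = -1.0606, γ^t·E[r] = -0.434421, running G = -3.411113
t=5: π = [0.3939, 0.3333, 0.2727], E[r] = -1.0606, γ^t·E[r] = -0.347539, running G = -3.758652
t=6: π = [0.3939, 0.3333, 0.2727], E[r] = -1.0606, γ^t·E[r] = -0.278032, running G = -4.036683
t=7: π = [0.3939, 0.3333, 0.2727], E[r] = -1.0606, γ^t·E[r] = -0.222425, running G = -4.259109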